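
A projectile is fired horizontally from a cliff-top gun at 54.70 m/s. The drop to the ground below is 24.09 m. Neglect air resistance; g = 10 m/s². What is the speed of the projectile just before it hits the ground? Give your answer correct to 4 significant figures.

58.94 m/s

Fall time: t = √(2 × 24.09 / 10) = 2.1950 s.
At impact: v_x = 54.70 m/s (unchanged), v_y = g t = 10 × 2.1950 = 21.950 m/s.
Speed = √(v_x² + v_y²) = √(2992.1 + 481.80) = 58.94 m/s.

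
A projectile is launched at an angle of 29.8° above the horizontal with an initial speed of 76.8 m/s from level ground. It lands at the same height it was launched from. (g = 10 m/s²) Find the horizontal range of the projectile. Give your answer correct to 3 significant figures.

509 m

For level ground, R = v₀² sin(2θ) / g.
sin(2 × 29.8°) = sin 59.60° = 0.8625.
R = (76.8)² × 0.8625 / 10 = 509 m.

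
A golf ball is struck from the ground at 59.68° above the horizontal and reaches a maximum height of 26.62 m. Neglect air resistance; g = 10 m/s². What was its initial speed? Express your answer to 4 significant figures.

At maximum height v_y = 0, so (v₀ sin θ)² = 2 g H.
v₀ sin 59.68° = √(2 × 10 × 26.62) = 23.074 m/s.
v₀ = 23.074 / sin 59.68° = 23.074 / 0.8632 = 26.73 m/s.

26.73 m/s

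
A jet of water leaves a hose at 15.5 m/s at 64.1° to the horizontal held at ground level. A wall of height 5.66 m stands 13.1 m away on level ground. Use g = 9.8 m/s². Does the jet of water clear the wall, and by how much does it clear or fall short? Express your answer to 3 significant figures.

Yes — it clears the wall by 2.97 m.

v_x = 15.5 cos 64.1° = 6.770 m/s; v_y0 = 15.5 sin 64.1° = 13.94 m/s.
Time to reach the wall: t = 13.1 / 6.770 = 1.935 s.
Height at that point: y = 13.94×1.935 − 4.900×1.935² = 8.627 m.
That is 8.627 − 5.66 = 2.97 m above the top of the wall, so the jet of water clears it.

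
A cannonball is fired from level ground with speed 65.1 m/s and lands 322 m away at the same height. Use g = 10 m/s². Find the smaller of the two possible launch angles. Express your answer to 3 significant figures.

24.7°

Level-ground range: R = v₀² sin(2θ)/g ⇒ sin 2θ = R g / v₀² = 322×10/65.1² = 0.7598.
2θ = arcsin(0.7598) = 49.45° or 180° − 49.45° = 130.55°.
So θ = 24.7° or θ = 65.3°.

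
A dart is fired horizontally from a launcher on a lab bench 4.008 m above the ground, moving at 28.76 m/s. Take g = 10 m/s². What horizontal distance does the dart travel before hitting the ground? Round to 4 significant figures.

25.75 m

Initial vertical velocity is zero, so the fall time comes from h = ½ g t²: t = √(2 × 4.008 / 10) = 0.89532 s.
Horizontal motion is uniform at 28.76 m/s, so x = 28.76 × 0.89532 = 25.75 m.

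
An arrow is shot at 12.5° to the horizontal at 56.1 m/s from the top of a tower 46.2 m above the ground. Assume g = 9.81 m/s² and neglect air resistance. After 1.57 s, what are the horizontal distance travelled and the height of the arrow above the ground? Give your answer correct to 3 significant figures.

v_x = 56.1 cos 12.5° = 54.77 m/s; v_y0 = 56.1 sin 12.5° = 12.14 m/s.
x = v_x t = 54.77 × 1.57 = 86.0 m.
y = 46.2 + v_y0 t − ½ g t² = 53.2 m.

x = 86.0 m, y = 53.2 m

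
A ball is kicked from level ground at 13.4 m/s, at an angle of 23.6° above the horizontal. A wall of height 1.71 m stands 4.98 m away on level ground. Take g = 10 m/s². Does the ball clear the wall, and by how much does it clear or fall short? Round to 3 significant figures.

No — it falls 0.357 m short of clearing the wall.

v_x = 13.4 cos 23.6° = 12.28 m/s; v_y0 = 13.4 sin 23.6° = 5.365 m/s.
Time to reach the wall: t = 4.98 / 12.28 = 0.4055 s.
Height at that point: y = 5.365×0.4055 − 5.000×0.4055² = 1.353 m.
That is 1.71 − 1.353 = 0.357 m below the top of the wall, so the ball does not clear it.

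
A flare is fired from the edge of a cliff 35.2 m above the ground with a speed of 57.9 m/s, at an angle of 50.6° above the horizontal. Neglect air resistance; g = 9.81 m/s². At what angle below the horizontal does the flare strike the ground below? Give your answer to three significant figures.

54.7°

v_x = 57.9 cos 50.6° = 36.75 m/s.
At impact |v_y| = √(v_y0² + 2 g h) = √(44.74² + 2×9.81×35.2) = 51.89 m/s.
Angle below horizontal = arctan(|v_y| / v_x) = arctan(51.89 / 36.75) = 54.7°.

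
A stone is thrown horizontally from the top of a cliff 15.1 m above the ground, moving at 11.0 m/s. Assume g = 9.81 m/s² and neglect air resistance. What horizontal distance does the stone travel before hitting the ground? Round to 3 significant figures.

19.3 m

Initial vertical velocity is zero, so the fall time comes from h = ½ g t²: t = √(2 × 15.1 / 9.81) = 1.755 s.
Horizontal motion is uniform at 11.0 m/s, so x = 11.0 × 1.755 = 19.3 m.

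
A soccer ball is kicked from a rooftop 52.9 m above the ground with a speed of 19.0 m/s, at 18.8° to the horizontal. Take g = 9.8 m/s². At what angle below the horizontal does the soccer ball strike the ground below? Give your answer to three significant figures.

61.2°

v_x = 19.0 cos 18.8° = 17.99 m/s.
At impact |v_y| = √(v_y0² + 2 g h) = √(6.123² + 2×9.8×52.9) = 32.78 m/s.
Angle below horizontal = arctan(|v_y| / v_x) = arctan(32.78 / 17.99) = 61.2°.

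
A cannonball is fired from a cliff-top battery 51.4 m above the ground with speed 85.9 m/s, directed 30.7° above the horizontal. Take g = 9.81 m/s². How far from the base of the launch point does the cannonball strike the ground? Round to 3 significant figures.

738 m

Components: v_x = 85.9 cos 30.7° = 73.86 m/s, v_y = 85.9 sin 30.7° = 43.86 m/s.
Vertical: 0 = 51.4 + 43.86 t − ½(9.81) t² ⇒ 4.905 t² − 43.86 t − 51.4 = 0.
t = [43.86 + √(1924 + 1008)] / 9.810 = 9.991 s.
Horizontal: R = v_x · t = 73.86 × 9.991 = 738 m.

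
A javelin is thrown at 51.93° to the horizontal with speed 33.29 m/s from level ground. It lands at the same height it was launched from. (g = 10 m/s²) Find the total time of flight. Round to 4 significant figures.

5.242 s

Vertical component: v_y = 33.29 sin 51.93° = 26.208 m/s.
For a projectile landing at launch height, time of flight is t = 2 v_y / g = 2 × 26.208 / 10 = 5.242 s.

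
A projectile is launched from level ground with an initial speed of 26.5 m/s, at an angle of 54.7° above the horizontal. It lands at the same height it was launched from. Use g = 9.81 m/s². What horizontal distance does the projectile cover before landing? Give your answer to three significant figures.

Components: v_x = 26.5 cos 54.7° = 15.31 m/s, v_y = 26.5 sin 54.7° = 21.63 m/s.
Time of flight (same landing height): t = 2 v_y / g = 2 × 21.63 / 9.81 = 4.410 s.
Range: R = v_x · t = 15.31 × 4.410 = 67.5 m.

67.5 m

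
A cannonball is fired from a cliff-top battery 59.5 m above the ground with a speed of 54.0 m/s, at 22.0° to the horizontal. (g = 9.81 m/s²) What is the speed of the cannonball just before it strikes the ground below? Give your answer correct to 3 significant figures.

v_x = 54.0 cos 22.0° = 50.07 m/s is unchanged throughout.
For the vertical component, v_y² = v_y0² + 2 g h = (20.23)² + 2×9.81×59.5 = 1577, so |v_y| = 39.71 m/s.
Impact speed = √(v_x² + v_y²) = √(2507 + 1577) = 63.9 m/s.

63.9 m/s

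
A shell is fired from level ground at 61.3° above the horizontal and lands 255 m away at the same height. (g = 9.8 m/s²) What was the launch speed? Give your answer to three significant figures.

On level ground, R = v₀² sin(2θ) / g, so v₀ = √(R g / sin 2θ).
sin(2 × 61.3°) = 0.8425.
v₀ = √(255 × 9.8 / 0.8425) = √2966 = 54.5 m/s.

54.5 m/s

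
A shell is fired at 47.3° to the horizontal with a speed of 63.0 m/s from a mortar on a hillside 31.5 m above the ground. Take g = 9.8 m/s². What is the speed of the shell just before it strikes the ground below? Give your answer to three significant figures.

67.7 m/s

v_x = 63.0 cos 47.3° = 42.72 m/s is unchanged throughout.
For the vertical component, v_y² = v_y0² + 2 g h = (46.30)² + 2×9.8×31.5 = 2761, so |v_y| = 52.55 m/s.
Impact speed = √(v_x² + v_y²) = √(1825 + 2761) = 67.7 m/s.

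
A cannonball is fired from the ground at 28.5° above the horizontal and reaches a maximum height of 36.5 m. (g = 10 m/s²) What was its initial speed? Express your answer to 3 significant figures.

At maximum height v_y = 0, so (v₀ sin θ)² = 2 g H.
v₀ sin 28.5° = √(2 × 10 × 36.5) = 27.02 m/s.
v₀ = 27.02 / sin 28.5° = 27.02 / 0.4772 = 56.6 m/s.

56.6 m/s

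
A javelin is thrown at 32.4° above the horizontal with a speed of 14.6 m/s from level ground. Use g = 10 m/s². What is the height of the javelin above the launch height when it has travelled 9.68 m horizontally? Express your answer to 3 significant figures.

v_x = 14.6 cos 32.4° = 12.33 m/s, v_y0 = 14.6 sin 32.4° = 7.823 m/s.
Time to reach x = 9.68 m: t = x / v_x = 9.68 / 12.33 = 0.7851 s.
y = v_y0 t − ½ g t² = 7.823×0.7851 − 5.000×0.7851² = 3.06 m.

3.06 m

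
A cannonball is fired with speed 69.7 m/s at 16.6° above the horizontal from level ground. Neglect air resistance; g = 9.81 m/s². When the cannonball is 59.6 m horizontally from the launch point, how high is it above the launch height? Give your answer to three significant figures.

13.9 m

v_x = 69.7 cos 16.6° = 66.80 m/s, v_y0 = 69.7 sin 16.6° = 19.91 m/s.
Time to reach x = 59.6 m: t = x / v_x = 59.6 / 66.80 = 0.8922 s.
y = v_y0 t − ½ g t² = 19.91×0.8922 − 4.905×0.8922² = 13.9 m.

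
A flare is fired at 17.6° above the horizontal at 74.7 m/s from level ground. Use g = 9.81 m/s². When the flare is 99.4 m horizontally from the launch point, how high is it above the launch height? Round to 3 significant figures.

22.0 m

v_x = 74.7 cos 17.6° = 71.20 m/s, v_y0 = 74.7 sin 17.6° = 22.59 m/s.
Time to reach x = 99.4 m: t = x / v_x = 99.4 / 71.20 = 1.396 s.
y = v_y0 t − ½ g t² = 22.59×1.396 − 4.905×1.396² = 22.0 m.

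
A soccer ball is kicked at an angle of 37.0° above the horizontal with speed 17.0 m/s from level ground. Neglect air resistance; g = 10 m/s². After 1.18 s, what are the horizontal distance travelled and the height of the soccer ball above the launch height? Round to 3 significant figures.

v_x = 17.0 cos 37.0° = 13.58 m/s; v_y0 = 17.0 sin 37.0° = 10.23 m/s.
x = v_x t = 13.58 × 1.18 = 16.0 m.
y = v_y0 t − ½ g t² = 10.23×1.18 − 5.000×1.18² = 5.11 m.

x = 16.0 m, y = 5.11 m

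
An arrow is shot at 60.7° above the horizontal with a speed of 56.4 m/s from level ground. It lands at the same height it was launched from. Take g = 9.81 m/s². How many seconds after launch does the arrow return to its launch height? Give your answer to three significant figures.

Vertical component: v_y = 56.4 sin 60.7° = 49.18 m/s.
For a projectile landing at launch height, time of flight is t = 2 v_y / g = 2 × 49.18 / 9.81 = 10.0 s.

10.0 s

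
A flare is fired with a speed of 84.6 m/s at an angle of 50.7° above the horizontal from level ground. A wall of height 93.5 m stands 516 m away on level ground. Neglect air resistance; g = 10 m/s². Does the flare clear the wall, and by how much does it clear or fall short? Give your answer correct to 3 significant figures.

v_x = 84.6 cos 50.7° = 53.58 m/s; v_y0 = 84.6 sin 50.7° = 65.47 m/s.
Time to reach the wall: t = 516 / 53.58 = 9.630 s.
Height at that point: y = 65.47×9.630 − 5.000×9.630² = 166.8 m.
That is 166.8 − 93.5 = 73.3 m above the top of the wall, so the flare clears it.

Yes — it clears the wall by 73.3 m.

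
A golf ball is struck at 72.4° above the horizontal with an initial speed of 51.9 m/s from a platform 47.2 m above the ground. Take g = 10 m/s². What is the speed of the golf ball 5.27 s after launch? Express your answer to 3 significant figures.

16.0 m/s

v_x = 51.9 cos 72.4° = 15.69 m/s (constant).
v_y(t) = 51.9 sin 72.4° − g t = 49.47 − 10 × 5.27 = -3.230 m/s.
Speed = √(v_x² + v_y²) = √(246.2 + 10.43) = 16.0 m/s.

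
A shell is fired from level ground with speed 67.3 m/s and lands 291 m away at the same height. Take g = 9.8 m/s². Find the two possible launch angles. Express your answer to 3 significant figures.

19.5° and 70.5°

Level-ground range: R = v₀² sin(2θ)/g ⇒ sin 2θ = R g / v₀² = 291×9.8/67.3² = 0.6296.
2θ = arcsin(0.6296) = 39.02° or 180° − 39.02° = 140.98°.
So θ = 19.5° or θ = 70.5°.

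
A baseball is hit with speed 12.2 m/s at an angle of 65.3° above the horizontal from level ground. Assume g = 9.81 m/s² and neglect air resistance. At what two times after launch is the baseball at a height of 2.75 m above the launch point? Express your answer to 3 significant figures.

0.284 s and 1.98 s

v_y0 = 12.2 sin 65.3° = 11.08 m/s.
Set y = v_y0 t − ½ g t² = 2.75: 4.905 t² − 11.08 t + 2.75 = 0.
t = [11.08 ± √(122.8 − 53.96)] / 9.81 = (11.08 ± 8.297) / 9.81, giving t = 0.284 s or t = 1.98 s.
So the baseball is at 2.75 m at t = 0.284 s (rising) and t = 1.98 s (falling).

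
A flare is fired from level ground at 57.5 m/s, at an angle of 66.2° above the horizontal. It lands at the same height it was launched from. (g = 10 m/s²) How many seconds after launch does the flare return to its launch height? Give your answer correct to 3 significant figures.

Vertical component: v_y = 57.5 sin 66.2° = 52.61 m/s.
For a projectile landing at launch height, time of flight is t = 2 v_y / g = 2 × 52.61 / 10 = 10.5 s.

10.5 s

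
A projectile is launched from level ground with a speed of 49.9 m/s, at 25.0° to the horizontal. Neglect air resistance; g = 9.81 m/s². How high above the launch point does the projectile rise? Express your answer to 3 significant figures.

Vertical component of launch velocity: v_y = 49.9 sin 25.0° = 21.09 m/s.
At the highest point the vertical velocity is zero, so v_y² = 2 g h_max.
h_max = (21.09)² / (2 × 9.81) = 444.8 / 19.62 = 22.7 m.

22.7 m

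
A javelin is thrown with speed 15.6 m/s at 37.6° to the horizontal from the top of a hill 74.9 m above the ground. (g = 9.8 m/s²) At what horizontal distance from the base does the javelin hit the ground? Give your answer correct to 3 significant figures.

Components: v_x = 15.6 cos 37.6° = 12.36 m/s, v_y = 15.6 sin 37.6° = 9.518 m/s.
Vertical: 0 = 74.9 + 9.518 t − ½(9.8) t² ⇒ 4.900 t² − 9.518 t − 74.9 = 0.
t = [9.518 + √(90.59 + 1468)] / 9.800 = 5.000 s.
Horizontal: R = v_x · t = 12.36 × 5.000 = 61.8 m.

61.8 m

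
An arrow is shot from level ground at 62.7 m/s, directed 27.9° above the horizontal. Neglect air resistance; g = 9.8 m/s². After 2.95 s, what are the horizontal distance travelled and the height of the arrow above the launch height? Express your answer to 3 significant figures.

v_x = 62.7 cos 27.9° = 55.41 m/s; v_y0 = 62.7 sin 27.9° = 29.34 m/s.
x = v_x t = 55.41 × 2.95 = 163 m.
y = v_y0 t − ½ g t² = 29.34×2.95 − 4.900×2.95² = 43.9 m.

x = 163 m, y = 43.9 m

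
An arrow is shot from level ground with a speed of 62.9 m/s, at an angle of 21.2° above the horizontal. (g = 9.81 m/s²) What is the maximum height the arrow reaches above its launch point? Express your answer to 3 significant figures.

26.4 m

Vertical component of launch velocity: v_y = 62.9 sin 21.2° = 22.75 m/s.
At the highest point the vertical velocity is zero, so v_y² = 2 g h_max.
h_max = (22.75)² / (2 × 9.81) = 517.6 / 19.62 = 26.4 m.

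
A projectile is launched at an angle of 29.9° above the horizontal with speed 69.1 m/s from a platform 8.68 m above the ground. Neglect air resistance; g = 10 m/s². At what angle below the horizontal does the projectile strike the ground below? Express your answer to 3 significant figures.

v_x = 69.1 cos 29.9° = 59.90 m/s.
At impact |v_y| = √(v_y0² + 2 g h) = √(34.45² + 2×10×8.68) = 36.88 m/s.
Angle below horizontal = arctan(|v_y| / v_x) = arctan(36.88 / 59.90) = 31.6°.

31.6°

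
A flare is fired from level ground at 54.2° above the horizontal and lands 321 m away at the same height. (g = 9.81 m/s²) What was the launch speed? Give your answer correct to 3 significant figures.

On level ground, R = v₀² sin(2θ) / g, so v₀ = √(R g / sin 2θ).
sin(2 × 54.2°) = 0.9489.
v₀ = √(321 × 9.81 / 0.9489) = √3319 = 57.6 m/s.

57.6 m/s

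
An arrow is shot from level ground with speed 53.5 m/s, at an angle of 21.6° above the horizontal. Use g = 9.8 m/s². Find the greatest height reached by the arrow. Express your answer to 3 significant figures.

19.8 m

Vertical component of launch velocity: v_y = 53.5 sin 21.6° = 19.69 m/s.
At the highest point the vertical velocity is zero, so v_y² = 2 g h_max.
h_max = (19.69)² / (2 × 9.8) = 387.7 / 19.60 = 19.8 m.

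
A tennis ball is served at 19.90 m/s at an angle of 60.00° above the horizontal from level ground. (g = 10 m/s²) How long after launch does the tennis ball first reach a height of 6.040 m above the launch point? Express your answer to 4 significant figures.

v_y0 = 19.90 sin 60.00° = 17.234 m/s.
Set y = v_y0 t − ½ g t² = 6.040: 5.000 t² − 17.234 t + 6.040 = 0.
t = [17.234 ± √(297.01 − 120.80)] / 10 = (17.234 ± 13.274) / 10, giving t = 0.3960 s or t = 3.051 s.
The tennis ball is on the way up at the first time, so t = 0.3960 s.

0.3960 s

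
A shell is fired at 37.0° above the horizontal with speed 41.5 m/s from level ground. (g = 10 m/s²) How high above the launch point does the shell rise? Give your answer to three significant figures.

Vertical component of launch velocity: v_y = 41.5 sin 37.0° = 24.98 m/s.
At the highest point the vertical velocity is zero, so v_y² = 2 g h_max.
h_max = (24.98)² / (2 × 10) = 624.0 / 20.00 = 31.2 m.

31.2 m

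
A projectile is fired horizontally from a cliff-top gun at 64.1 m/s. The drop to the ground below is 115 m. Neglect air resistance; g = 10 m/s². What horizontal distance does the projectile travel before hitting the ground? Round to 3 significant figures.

Initial vertical velocity is zero, so the fall time comes from h = ½ g t²: t = √(2 × 115 / 10) = 4.796 s.
Horizontal motion is uniform at 64.1 m/s, so x = 64.1 × 4.796 = 307 m.

307 m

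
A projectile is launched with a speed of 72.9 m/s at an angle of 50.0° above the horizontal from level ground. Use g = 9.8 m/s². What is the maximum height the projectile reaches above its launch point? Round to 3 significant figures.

Vertical component of launch velocity: v_y = 72.9 sin 50.0° = 55.84 m/s.
At the highest point the vertical velocity is zero, so v_y² = 2 g h_max.
h_max = (55.84)² / (2 × 9.8) = 3118 / 19.60 = 159 m.

159 m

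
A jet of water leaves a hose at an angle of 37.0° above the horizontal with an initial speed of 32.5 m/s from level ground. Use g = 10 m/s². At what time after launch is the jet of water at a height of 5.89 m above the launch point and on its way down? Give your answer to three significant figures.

v_y0 = 32.5 sin 37.0° = 19.56 m/s.
Set y = v_y0 t − ½ g t² = 5.89: 5.000 t² − 19.56 t + 5.89 = 0.
t = [19.56 ± √(382.6 − 117.8)] / 10 = (19.56 ± 16.27) / 10, giving t = 0.329 s or t = 3.58 s.
On the way down corresponds to the larger root: t = 3.58 s.

3.58 s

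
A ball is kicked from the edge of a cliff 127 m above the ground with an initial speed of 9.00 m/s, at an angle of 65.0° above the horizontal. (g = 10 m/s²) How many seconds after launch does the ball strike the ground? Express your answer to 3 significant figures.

5.92 s

Vertical component: v_y = 9.00 sin 65.0° = 8.157 m/s.
Taking up as positive with launch at y = 127 m, landing at y = 0: 0 = 127 + 8.157 t − ½(10) t².
Solving 5.000 t² − 8.157 t − 127 = 0 gives t = [8.157 + √(8.157² + 4·5.000·127)] / 10.00 = 5.92 s.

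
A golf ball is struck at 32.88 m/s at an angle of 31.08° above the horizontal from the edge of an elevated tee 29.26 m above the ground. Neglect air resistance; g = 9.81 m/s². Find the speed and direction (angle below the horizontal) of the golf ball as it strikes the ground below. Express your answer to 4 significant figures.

40.68 m/s at 46.20° below the horizontal

v_x = 32.88 cos 31.08° = 28.160 m/s (constant).
|v_y| at impact = √((16.974)² + 2×9.81×29.26) = 29.363 m/s.
Speed = √(28.160² + 29.363²) = 40.68 m/s; angle = arctan(29.363/28.160) = 46.20° below horizontal.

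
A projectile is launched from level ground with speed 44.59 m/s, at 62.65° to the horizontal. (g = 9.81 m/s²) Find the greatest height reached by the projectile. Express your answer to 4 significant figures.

Vertical component of launch velocity: v_y = 44.59 sin 62.65° = 39.606 m/s.
At the highest point the vertical velocity is zero, so v_y² = 2 g h_max.
h_max = (39.606)² / (2 × 9.81) = 1568.6 / 19.62 = 79.95 m.

79.95 m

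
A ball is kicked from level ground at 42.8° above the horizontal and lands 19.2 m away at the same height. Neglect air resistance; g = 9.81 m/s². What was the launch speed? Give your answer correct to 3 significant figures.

13.7 m/s

On level ground, R = v₀² sin(2θ) / g, so v₀ = √(R g / sin 2θ).
sin(2 × 42.8°) = 0.9971.
v₀ = √(19.2 × 9.81 / 0.9971) = √188.9 = 13.7 m/s.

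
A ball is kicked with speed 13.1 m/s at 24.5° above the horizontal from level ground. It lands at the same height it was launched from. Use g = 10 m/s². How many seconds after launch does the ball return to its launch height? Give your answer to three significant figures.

Vertical component: v_y = 13.1 sin 24.5° = 5.432 m/s.
For a projectile landing at launch height, time of flight is t = 2 v_y / g = 2 × 5.432 / 10 = 1.09 s.

1.09 s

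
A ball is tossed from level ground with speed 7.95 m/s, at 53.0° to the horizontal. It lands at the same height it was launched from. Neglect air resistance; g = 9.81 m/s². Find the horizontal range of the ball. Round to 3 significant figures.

6.19 m

For level ground, R = v₀² sin(2θ) / g.
sin(2 × 53.0°) = sin 106.0° = 0.9613.
R = (7.95)² × 0.9613 / 9.81 = 6.19 m.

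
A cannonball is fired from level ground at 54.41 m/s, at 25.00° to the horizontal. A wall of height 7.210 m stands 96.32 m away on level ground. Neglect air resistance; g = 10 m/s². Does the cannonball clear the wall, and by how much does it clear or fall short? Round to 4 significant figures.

Yes — it clears the wall by 18.63 m.

v_x = 54.41 cos 25.00° = 49.312 m/s; v_y0 = 54.41 sin 25.00° = 22.995 m/s.
Time to reach the wall: t = 96.32 / 49.312 = 1.9533 s.
Height at that point: y = 22.995×1.9533 − 5.000×1.9533² = 25.839 m.
That is 25.839 − 7.210 = 18.63 m above the top of the wall, so the cannonball clears it.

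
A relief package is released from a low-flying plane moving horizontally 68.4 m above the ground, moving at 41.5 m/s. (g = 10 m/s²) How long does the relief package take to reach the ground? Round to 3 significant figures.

3.70 s

The horizontal speed doesn't affect the fall. With v_y0 = 0, h = ½ g t².
t = √(2 × 68.4 / 10) = √13.68 = 3.70 s.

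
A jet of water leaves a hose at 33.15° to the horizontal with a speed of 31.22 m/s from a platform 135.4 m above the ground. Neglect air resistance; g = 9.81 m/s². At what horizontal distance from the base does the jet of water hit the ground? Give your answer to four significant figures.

190.2 m

Components: v_x = 31.22 cos 33.15° = 26.139 m/s, v_y = 31.22 sin 33.15° = 17.072 m/s.
Vertical: 0 = 135.4 + 17.072 t − ½(9.81) t² ⇒ 4.905 t² − 17.072 t − 135.4 = 0.
t = [17.072 + √(291.45 + 2656.5)] / 9.810 = 7.2749 s.
Horizontal: R = v_x · t = 26.139 × 7.2749 = 190.2 m.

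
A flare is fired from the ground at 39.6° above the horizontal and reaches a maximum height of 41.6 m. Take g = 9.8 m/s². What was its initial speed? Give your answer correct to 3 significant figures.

44.8 m/s

At maximum height v_y = 0, so (v₀ sin θ)² = 2 g H.
v₀ sin 39.6° = √(2 × 9.8 × 41.6) = 28.55 m/s.
v₀ = 28.55 / sin 39.6° = 28.55 / 0.6374 = 44.8 m/s.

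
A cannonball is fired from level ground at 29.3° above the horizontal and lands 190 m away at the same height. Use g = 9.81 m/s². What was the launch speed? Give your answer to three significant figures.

On level ground, R = v₀² sin(2θ) / g, so v₀ = √(R g / sin 2θ).
sin(2 × 29.3°) = 0.8536.
v₀ = √(190 × 9.81 / 0.8536) = √2184 = 46.7 m/s.

46.7 m/s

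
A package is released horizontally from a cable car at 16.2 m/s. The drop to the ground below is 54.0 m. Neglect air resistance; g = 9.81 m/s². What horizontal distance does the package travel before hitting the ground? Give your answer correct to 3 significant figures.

Initial vertical velocity is zero, so the fall time comes from h = ½ g t²: t = √(2 × 54.0 / 9.81) = 3.318 s.
Horizontal motion is uniform at 16.2 m/s, so x = 16.2 × 3.318 = 53.8 m.

53.8 m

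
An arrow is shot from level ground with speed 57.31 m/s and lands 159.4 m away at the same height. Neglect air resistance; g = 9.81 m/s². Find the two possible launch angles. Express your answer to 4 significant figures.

Level-ground range: R = v₀² sin(2θ)/g ⇒ sin 2θ = R g / v₀² = 159.4×9.81/57.31² = 0.4761.
2θ = arcsin(0.4761) = 28.431° or 180° − 28.431° = 151.569°.
So θ = 14.22° or θ = 75.78°.

14.22° and 75.78°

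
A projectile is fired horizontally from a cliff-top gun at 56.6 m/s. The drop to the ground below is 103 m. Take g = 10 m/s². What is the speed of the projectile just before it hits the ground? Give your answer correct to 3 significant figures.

Fall time: t = √(2 × 103 / 10) = 4.539 s.
At impact: v_x = 56.6 m/s (unchanged), v_y = g t = 10 × 4.539 = 45.39 m/s.
Speed = √(v_x² + v_y²) = √(3204 + 2060) = 72.6 m/s.

72.6 m/s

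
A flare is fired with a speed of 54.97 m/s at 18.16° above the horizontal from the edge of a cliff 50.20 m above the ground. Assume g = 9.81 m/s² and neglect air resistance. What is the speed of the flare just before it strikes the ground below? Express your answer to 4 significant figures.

63.30 m/s

v_x = 54.97 cos 18.16° = 52.232 m/s is unchanged throughout.
For the vertical component, v_y² = v_y0² + 2 g h = (17.133)² + 2×9.81×50.20 = 1278.5, so |v_y| = 35.756 m/s.
Impact speed = √(v_x² + v_y²) = √(2728.2 + 1278.5) = 63.30 m/s.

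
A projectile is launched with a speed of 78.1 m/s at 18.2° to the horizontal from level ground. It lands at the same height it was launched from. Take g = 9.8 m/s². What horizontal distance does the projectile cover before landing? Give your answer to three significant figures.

Components: v_x = 78.1 cos 18.2° = 74.19 m/s, v_y = 78.1 sin 18.2° = 24.39 m/s.
Time of flight (same landing height): t = 2 v_y / g = 2 × 24.39 / 9.8 = 4.978 s.
Range: R = v_x · t = 74.19 × 4.978 = 369 m.

369 m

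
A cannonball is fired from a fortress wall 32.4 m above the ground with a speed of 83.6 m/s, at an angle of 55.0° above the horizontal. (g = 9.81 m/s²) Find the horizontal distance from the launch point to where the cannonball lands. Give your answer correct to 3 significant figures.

691 m

Components: v_x = 83.6 cos 55.0° = 47.95 m/s, v_y = 83.6 sin 55.0° = 68.48 m/s.
Vertical: 0 = 32.4 + 68.48 t − ½(9.81) t² ⇒ 4.905 t² − 68.48 t − 32.4 = 0.
t = [68.48 + √(4690 + 635.7)] / 9.810 = 14.42 s.
Horizontal: R = v_x · t = 47.95 × 14.42 = 691 m.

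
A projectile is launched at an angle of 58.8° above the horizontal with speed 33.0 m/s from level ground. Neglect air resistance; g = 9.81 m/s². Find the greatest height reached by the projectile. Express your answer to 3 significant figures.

Vertical component of launch velocity: v_y = 33.0 sin 58.8° = 28.23 m/s.
At the highest point the vertical velocity is zero, so v_y² = 2 g h_max.
h_max = (28.23)² / (2 × 9.81) = 796.9 / 19.62 = 40.6 m.

40.6 m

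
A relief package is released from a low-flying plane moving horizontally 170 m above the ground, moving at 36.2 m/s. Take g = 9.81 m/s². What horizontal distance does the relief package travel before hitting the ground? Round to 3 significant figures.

Initial vertical velocity is zero, so the fall time comes from h = ½ g t²: t = √(2 × 170 / 9.81) = 5.887 s.
Horizontal motion is uniform at 36.2 m/s, so x = 36.2 × 5.887 = 213 m.

213 m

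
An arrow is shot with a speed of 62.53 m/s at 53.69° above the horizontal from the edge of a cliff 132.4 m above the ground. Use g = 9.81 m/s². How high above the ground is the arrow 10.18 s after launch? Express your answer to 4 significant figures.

137.0 m

v_y0 = 62.53 sin 53.69° = 50.388 m/s.
y(t) = 132.4 + v_y0 t − ½ g t² = 132.4 + 50.388×10.18 − ½×9.81×10.18² = 137.0 m.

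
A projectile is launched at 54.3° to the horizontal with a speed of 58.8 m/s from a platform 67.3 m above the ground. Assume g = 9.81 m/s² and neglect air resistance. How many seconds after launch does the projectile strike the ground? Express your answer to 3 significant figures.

11.0 s

Vertical component: v_y = 58.8 sin 54.3° = 47.75 m/s.
Taking up as positive with launch at y = 67.3 m, landing at y = 0: 0 = 67.3 + 47.75 t − ½(9.81) t².
Solving 4.905 t² − 47.75 t − 67.3 = 0 gives t = [47.75 + √(47.75² + 4·4.905·67.3)] / 9.810 = 11.0 s.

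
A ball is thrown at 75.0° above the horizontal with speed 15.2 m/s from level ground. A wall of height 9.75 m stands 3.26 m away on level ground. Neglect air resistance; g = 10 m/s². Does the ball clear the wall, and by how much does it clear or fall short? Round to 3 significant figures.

No — it falls 1.02 m short of clearing the wall.

v_x = 15.2 cos 75.0° = 3.934 m/s; v_y0 = 15.2 sin 75.0° = 14.68 m/s.
Time to reach the wall: t = 3.26 / 3.934 = 0.8287 s.
Height at that point: y = 14.68×0.8287 − 5.000×0.8287² = 8.732 m.
That is 9.75 − 8.732 = 1.02 m below the top of the wall, so the ball does not clear it.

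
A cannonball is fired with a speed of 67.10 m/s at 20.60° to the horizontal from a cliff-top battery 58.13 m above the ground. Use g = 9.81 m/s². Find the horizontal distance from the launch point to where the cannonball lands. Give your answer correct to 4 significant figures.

Components: v_x = 67.10 cos 20.60° = 62.810 m/s, v_y = 67.10 sin 20.60° = 23.609 m/s.
Vertical: 0 = 58.13 + 23.609 t − ½(9.81) t² ⇒ 4.905 t² − 23.609 t − 58.13 = 0.
t = [23.609 + √(557.38 + 1140.5)] / 9.810 = 6.6070 s.
Horizontal: R = v_x · t = 62.810 × 6.6070 = 415.0 m.

415.0 m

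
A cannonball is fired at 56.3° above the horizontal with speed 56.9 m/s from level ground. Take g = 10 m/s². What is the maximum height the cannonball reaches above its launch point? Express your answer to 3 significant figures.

Vertical component of launch velocity: v_y = 56.9 sin 56.3° = 47.34 m/s.
At the highest point the vertical velocity is zero, so v_y² = 2 g h_max.
h_max = (47.34)² / (2 × 10) = 2241 / 20.00 = 112 m.

112 m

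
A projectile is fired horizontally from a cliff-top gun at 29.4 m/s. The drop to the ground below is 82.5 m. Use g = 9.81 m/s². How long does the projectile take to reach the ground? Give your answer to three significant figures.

4.10 s

The horizontal speed doesn't affect the fall. With v_y0 = 0, h = ½ g t².
t = √(2 × 82.5 / 9.81) = √16.82 = 4.10 s.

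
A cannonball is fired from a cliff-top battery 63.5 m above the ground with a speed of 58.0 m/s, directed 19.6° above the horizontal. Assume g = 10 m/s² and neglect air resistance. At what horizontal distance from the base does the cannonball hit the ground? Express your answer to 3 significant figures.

Components: v_x = 58.0 cos 19.6° = 54.64 m/s, v_y = 58.0 sin 19.6° = 19.46 m/s.
Vertical: 0 = 63.5 + 19.46 t − ½(10) t² ⇒ 5.000 t² − 19.46 t − 63.5 = 0.
t = [19.46 + √(378.7 + 1270)] / 10.00 = 6.006 s.
Horizontal: R = v_x · t = 54.64 × 6.006 = 328 m.

328 m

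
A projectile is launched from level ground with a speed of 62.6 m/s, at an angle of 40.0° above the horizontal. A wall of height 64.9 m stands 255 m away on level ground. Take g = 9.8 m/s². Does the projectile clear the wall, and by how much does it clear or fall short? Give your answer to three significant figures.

Yes — it clears the wall by 10.5 m.

v_x = 62.6 cos 40.0° = 47.95 m/s; v_y0 = 62.6 sin 40.0° = 40.24 m/s.
Time to reach the wall: t = 255 / 47.95 = 5.318 s.
Height at that point: y = 40.24×5.318 − 4.900×5.318² = 75.42 m.
That is 75.42 − 64.9 = 10.5 m above the top of the wall, so the projectile clears it.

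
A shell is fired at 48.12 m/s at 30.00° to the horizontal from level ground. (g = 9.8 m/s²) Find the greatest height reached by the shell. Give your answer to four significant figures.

29.53 m

Vertical component of launch velocity: v_y = 48.12 sin 30.00° = 24.060 m/s.
At the highest point the vertical velocity is zero, so v_y² = 2 g h_max.
h_max = (24.060)² / (2 × 9.8) = 578.88 / 19.60 = 29.53 m.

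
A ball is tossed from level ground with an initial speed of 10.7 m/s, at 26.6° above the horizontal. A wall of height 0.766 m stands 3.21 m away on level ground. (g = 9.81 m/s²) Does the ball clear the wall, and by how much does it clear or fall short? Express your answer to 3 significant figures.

Yes — it clears the wall by 0.289 m.

v_x = 10.7 cos 26.6° = 9.567 m/s; v_y0 = 10.7 sin 26.6° = 4.791 m/s.
Time to reach the wall: t = 3.21 / 9.567 = 0.3355 s.
Height at that point: y = 4.791×0.3355 − 4.905×0.3355² = 1.055 m.
That is 1.055 − 0.766 = 0.289 m above the top of the wall, so the ball clears it.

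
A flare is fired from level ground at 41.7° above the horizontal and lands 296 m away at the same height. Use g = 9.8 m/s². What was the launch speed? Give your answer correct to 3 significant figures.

54.0 m/s

On level ground, R = v₀² sin(2θ) / g, so v₀ = √(R g / sin 2θ).
sin(2 × 41.7°) = 0.9934.
v₀ = √(296 × 9.8 / 0.9934) = √2920 = 54.0 m/s.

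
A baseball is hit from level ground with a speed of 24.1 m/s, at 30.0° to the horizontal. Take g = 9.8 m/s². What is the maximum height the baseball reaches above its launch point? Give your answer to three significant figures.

Vertical component of launch velocity: v_y = 24.1 sin 30.0° = 12.05 m/s.
At the highest point the vertical velocity is zero, so v_y² = 2 g h_max.
h_max = (12.05)² / (2 × 9.8) = 145.2 / 19.60 = 7.41 m.

7.41 m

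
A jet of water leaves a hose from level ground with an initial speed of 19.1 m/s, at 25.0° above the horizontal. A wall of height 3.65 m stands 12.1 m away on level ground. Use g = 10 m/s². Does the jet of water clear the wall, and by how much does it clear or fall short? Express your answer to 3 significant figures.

v_x = 19.1 cos 25.0° = 17.31 m/s; v_y0 = 19.1 sin 25.0° = 8.072 m/s.
Time to reach the wall: t = 12.1 / 17.31 = 0.6990 s.
Height at that point: y = 8.072×0.6990 − 5.000×0.6990² = 3.199 m.
That is 3.65 − 3.199 = 0.451 m below the top of the wall, so the jet of water does not clear it.

No — it falls 0.451 m short of clearing the wall.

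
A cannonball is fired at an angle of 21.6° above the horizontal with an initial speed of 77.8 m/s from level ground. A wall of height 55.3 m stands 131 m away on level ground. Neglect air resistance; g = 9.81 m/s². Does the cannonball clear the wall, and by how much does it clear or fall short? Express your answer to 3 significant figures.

No — it falls 19.5 m short of clearing the wall.

v_x = 77.8 cos 21.6° = 72.34 m/s; v_y0 = 77.8 sin 21.6° = 28.64 m/s.
Time to reach the wall: t = 131 / 72.34 = 1.811 s.
Height at that point: y = 28.64×1.811 − 4.905×1.811² = 35.78 m.
That is 55.3 − 35.78 = 19.5 m below the top of the wall, so the cannonball does not clear it.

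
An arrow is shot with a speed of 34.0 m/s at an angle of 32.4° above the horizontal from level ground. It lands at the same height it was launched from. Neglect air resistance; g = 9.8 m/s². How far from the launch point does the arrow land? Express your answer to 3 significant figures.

For level ground, R = v₀² sin(2θ) / g.
sin(2 × 32.4°) = sin 64.80° = 0.9048.
R = (34.0)² × 0.9048 / 9.8 = 107 m.

107 m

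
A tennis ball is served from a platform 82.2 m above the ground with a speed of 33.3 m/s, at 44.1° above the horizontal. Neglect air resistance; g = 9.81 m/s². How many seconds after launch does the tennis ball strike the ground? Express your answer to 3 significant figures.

7.09 s

Vertical component: v_y = 33.3 sin 44.1° = 23.17 m/s.
Taking up as positive with launch at y = 82.2 m, landing at y = 0: 0 = 82.2 + 23.17 t − ½(9.81) t².
Solving 4.905 t² − 23.17 t − 82.2 = 0 gives t = [23.17 + √(23.17² + 4·4.905·82.2)] / 9.810 = 7.09 s.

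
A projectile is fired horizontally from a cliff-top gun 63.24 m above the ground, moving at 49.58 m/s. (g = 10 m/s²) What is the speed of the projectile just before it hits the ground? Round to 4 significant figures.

Fall time: t = √(2 × 63.24 / 10) = 3.5564 s.
At impact: v_x = 49.58 m/s (unchanged), v_y = g t = 10 × 3.5564 = 35.564 m/s.
Speed = √(v_x² + v_y²) = √(2458.2 + 1264.8) = 61.02 m/s.

61.02 m/s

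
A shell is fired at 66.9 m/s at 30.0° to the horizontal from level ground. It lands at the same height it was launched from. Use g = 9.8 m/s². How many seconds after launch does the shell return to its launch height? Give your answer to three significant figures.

6.83 s

Vertical component: v_y = 66.9 sin 30.0° = 33.45 m/s.
For a projectile landing at launch height, time of flight is t = 2 v_y / g = 2 × 33.45 / 9.8 = 6.83 s.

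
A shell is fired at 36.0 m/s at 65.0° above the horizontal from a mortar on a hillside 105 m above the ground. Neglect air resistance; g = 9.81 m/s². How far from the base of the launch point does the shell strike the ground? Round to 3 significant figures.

137 m

Components: v_x = 36.0 cos 65.0° = 15.21 m/s, v_y = 36.0 sin 65.0° = 32.63 m/s.
Vertical: 0 = 105 + 32.63 t − ½(9.81) t² ⇒ 4.905 t² − 32.63 t − 105 = 0.
t = [32.63 + √(1065 + 2060)] / 9.810 = 9.025 s.
Horizontal: R = v_x · t = 15.21 × 9.025 = 137 m.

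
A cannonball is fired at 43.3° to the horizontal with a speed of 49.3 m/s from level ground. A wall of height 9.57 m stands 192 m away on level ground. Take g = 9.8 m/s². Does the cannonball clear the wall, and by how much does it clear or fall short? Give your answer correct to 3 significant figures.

Yes — it clears the wall by 31.0 m.

v_x = 49.3 cos 43.3° = 35.88 m/s; v_y0 = 49.3 sin 43.3° = 33.81 m/s.
Time to reach the wall: t = 192 / 35.88 = 5.351 s.
Height at that point: y = 33.81×5.351 − 4.900×5.351² = 40.61 m.
That is 40.61 − 9.57 = 31.0 m above the top of the wall, so the cannonball clears it.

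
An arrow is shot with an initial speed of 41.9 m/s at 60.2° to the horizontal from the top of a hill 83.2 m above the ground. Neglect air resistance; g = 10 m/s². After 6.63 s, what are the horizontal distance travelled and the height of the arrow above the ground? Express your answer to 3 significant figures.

x = 138 m, y = 104 m

v_x = 41.9 cos 60.2° = 20.82 m/s; v_y0 = 41.9 sin 60.2° = 36.36 m/s.
x = v_x t = 20.82 × 6.63 = 138 m.
y = 83.2 + v_y0 t − ½ g t² = 104 m.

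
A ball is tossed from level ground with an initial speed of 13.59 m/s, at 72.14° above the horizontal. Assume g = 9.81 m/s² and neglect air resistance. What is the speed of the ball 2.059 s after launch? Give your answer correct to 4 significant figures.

v_x = 13.59 cos 72.14° = 4.1679 m/s (constant).
v_y(t) = 13.59 sin 72.14° − g t = 12.935 − 9.81 × 2.059 = -7.2638 m/s.
Speed = √(v_x² + v_y²) = √(17.371 + 52.763) = 8.375 m/s.

8.375 m/s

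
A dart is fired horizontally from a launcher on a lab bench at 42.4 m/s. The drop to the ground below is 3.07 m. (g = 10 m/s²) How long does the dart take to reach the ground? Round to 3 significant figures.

The horizontal speed doesn't affect the fall. With v_y0 = 0, h = ½ g t².
t = √(2 × 3.07 / 10) = √0.6140 = 0.784 s.

0.784 s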